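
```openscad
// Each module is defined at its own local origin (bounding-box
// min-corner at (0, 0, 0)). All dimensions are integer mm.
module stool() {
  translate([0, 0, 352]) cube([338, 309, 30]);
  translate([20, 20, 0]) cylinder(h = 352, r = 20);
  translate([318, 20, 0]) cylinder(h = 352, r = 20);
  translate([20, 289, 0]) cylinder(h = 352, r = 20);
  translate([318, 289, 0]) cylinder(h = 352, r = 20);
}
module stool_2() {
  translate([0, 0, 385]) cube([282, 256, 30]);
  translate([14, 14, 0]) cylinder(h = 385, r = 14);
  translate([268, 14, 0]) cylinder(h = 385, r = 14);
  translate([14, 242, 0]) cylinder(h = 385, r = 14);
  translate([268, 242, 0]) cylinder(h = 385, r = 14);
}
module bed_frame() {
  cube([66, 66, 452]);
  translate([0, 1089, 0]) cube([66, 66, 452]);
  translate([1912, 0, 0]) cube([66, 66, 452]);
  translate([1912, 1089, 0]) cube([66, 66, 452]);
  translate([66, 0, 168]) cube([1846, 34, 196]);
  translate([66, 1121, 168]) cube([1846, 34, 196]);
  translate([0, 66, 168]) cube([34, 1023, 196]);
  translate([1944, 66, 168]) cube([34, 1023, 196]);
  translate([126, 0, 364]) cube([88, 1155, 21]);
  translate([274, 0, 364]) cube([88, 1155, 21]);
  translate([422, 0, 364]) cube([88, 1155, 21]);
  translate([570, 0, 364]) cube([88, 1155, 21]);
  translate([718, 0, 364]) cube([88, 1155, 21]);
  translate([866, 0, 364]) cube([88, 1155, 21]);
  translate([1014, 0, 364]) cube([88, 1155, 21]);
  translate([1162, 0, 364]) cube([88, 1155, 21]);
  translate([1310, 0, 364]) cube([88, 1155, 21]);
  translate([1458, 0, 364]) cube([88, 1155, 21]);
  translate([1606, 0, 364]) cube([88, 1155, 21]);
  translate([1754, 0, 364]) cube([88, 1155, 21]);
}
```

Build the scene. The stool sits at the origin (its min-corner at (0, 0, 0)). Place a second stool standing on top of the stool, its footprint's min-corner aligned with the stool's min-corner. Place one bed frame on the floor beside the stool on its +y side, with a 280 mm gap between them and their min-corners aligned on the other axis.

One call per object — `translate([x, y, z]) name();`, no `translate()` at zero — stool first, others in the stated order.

stool();
translate([0, 0, 382]) stool_2();
translate([0, 589, 0]) bed_frame();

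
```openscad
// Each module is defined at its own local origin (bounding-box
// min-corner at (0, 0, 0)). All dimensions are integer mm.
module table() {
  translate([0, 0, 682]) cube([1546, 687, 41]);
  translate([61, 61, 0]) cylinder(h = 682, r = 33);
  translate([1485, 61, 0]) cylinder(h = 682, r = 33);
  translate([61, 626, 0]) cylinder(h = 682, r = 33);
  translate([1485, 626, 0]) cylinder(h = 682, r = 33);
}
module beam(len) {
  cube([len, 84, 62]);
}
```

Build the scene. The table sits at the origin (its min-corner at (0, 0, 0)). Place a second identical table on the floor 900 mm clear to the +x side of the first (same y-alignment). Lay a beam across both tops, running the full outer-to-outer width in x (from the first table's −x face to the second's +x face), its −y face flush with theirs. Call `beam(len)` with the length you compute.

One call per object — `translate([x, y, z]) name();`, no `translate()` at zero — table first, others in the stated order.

table();
translate([2446, 0, 0]) table();
translate([0, 0, 723]) beam(3992);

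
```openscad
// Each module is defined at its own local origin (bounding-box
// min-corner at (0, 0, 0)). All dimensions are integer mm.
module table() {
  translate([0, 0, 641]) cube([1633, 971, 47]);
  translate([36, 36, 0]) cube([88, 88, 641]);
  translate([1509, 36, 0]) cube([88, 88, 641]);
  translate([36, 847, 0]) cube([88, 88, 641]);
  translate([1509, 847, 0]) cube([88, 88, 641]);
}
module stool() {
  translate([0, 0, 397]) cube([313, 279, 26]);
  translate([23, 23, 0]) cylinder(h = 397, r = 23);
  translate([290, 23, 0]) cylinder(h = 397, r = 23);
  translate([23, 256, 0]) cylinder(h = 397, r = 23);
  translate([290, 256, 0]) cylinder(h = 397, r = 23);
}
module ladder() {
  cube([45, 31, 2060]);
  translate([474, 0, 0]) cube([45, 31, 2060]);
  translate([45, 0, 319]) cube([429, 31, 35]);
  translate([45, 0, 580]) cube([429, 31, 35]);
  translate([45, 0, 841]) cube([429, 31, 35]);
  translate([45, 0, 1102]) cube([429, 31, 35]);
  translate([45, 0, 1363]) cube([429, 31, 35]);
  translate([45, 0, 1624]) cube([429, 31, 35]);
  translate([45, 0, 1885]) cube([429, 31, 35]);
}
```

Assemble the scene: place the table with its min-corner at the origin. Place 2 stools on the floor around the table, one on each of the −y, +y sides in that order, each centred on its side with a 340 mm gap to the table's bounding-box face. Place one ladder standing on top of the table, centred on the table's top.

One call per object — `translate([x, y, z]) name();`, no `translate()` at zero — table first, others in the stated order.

table();
translate([660, -619, 0]) stool();
translate([660, 1311, 0]) stool();
translate([557, 470, 688]) ladder();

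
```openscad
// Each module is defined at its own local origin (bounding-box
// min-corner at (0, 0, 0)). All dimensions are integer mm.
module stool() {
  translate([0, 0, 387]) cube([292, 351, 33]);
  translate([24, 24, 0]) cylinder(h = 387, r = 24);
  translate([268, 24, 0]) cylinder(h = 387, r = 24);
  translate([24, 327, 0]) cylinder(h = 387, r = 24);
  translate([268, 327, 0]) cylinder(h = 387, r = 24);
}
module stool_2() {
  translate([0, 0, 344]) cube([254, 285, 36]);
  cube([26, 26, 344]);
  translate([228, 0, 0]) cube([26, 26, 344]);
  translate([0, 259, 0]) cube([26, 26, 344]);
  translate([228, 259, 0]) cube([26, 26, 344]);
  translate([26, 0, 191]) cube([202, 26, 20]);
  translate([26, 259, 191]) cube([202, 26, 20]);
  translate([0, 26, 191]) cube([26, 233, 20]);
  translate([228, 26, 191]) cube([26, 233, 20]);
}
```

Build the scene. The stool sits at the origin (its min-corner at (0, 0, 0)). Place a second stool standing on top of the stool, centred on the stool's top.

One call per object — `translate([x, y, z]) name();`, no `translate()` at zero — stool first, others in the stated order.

stool();
translate([19, 33, 420]) stool_2();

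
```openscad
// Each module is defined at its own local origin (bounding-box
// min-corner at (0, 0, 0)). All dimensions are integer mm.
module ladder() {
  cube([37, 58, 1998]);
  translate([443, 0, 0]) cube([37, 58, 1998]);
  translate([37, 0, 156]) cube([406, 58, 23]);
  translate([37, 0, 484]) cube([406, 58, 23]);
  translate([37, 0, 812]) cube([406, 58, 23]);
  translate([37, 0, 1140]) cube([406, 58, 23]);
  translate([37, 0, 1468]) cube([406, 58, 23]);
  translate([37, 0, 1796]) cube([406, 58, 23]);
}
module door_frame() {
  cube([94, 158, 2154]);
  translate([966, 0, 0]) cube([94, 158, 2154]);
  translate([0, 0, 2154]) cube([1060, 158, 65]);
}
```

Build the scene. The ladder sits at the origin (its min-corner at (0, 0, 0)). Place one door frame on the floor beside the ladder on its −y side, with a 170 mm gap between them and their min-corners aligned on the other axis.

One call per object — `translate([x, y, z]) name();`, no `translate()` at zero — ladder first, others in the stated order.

ladder();
translate([0, -328, 0]) door_frame();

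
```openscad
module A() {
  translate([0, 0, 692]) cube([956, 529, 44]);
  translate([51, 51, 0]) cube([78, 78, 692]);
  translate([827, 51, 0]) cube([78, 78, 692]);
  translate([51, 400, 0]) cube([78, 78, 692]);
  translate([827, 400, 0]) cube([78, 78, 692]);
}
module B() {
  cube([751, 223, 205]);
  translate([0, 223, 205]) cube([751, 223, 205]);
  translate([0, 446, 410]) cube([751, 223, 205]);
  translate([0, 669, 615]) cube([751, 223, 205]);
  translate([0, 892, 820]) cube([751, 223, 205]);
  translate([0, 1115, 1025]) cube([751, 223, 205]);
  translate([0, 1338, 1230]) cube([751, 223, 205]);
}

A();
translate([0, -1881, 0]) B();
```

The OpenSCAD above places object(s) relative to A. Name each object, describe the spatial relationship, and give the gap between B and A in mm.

A is a table. B is a staircase. The staircase is on the floor beside the table on its −y side. The gap between the staircase and the table is 320 mm.

The staircase's nearest face is 320 mm from the table's −y face.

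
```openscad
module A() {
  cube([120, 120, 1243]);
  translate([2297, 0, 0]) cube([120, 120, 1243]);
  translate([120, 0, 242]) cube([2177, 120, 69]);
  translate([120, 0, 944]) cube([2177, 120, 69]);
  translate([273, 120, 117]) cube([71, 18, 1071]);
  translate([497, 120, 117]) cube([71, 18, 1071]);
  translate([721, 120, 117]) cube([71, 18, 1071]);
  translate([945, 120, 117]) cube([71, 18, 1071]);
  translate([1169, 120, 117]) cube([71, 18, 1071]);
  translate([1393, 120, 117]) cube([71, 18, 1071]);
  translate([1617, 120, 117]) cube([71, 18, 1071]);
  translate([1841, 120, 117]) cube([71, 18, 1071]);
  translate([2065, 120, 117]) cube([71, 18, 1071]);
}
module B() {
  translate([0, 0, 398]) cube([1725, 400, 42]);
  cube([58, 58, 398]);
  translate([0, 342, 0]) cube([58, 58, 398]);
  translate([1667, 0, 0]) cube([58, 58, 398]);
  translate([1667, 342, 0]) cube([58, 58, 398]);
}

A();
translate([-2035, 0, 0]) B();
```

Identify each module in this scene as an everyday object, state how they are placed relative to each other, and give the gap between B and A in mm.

A is a fence section. B is a bench. The bench is on the floor beside the fence section on its −x side. The gap between the bench and the fence section is 310 mm.

The bench's nearest face is 310 mm from the fence section's −x face.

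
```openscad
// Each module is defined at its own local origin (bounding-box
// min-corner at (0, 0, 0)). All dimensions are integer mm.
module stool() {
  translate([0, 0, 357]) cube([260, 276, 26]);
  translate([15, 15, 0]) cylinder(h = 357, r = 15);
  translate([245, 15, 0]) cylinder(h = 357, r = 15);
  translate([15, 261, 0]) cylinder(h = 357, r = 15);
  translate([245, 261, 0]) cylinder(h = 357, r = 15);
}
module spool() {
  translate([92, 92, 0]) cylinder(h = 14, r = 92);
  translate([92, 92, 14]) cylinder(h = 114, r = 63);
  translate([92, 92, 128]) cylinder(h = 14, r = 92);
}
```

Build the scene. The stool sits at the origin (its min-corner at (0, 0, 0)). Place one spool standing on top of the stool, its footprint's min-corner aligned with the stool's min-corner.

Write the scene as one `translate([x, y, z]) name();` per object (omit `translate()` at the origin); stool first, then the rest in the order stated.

stool();
translate([0, 0, 383]) spool();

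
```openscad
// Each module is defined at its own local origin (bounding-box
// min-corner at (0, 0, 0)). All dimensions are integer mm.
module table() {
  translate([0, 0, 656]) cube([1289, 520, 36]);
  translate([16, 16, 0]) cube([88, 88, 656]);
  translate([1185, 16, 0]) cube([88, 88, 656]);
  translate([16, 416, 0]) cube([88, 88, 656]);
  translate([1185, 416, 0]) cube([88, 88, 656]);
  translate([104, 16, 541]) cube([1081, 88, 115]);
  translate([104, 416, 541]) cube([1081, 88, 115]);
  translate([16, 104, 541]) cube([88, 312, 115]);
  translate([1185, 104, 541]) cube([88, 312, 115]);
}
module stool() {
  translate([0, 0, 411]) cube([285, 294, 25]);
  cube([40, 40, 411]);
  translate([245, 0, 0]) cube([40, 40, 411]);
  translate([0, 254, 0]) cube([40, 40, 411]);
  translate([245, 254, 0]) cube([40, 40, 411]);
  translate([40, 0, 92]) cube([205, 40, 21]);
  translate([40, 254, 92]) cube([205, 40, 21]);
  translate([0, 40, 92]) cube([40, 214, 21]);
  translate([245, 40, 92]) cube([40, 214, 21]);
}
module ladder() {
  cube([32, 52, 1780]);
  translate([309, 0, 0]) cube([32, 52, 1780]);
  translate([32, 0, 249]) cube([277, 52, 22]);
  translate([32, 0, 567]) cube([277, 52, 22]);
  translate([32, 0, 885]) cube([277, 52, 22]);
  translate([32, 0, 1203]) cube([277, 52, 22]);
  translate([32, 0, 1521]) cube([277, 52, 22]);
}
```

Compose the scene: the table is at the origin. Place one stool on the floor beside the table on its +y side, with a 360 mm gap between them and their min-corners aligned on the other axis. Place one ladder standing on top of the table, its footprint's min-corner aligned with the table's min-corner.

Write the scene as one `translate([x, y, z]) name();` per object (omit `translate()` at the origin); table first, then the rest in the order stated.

table();
translate([0, 880, 0]) stool();
translate([0, 0, 692]) ladder();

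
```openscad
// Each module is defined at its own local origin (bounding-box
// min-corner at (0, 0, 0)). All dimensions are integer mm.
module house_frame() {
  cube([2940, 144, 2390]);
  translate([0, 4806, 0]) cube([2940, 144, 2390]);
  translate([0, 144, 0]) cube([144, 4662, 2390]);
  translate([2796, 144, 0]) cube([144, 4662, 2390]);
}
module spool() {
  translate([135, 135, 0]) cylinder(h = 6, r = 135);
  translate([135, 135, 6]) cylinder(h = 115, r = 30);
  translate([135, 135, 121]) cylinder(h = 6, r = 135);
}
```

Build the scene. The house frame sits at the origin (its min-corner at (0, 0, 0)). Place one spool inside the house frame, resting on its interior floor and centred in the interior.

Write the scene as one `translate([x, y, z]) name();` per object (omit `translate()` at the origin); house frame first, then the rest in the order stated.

house_frame();
translate([1335, 2340, 0]) spool();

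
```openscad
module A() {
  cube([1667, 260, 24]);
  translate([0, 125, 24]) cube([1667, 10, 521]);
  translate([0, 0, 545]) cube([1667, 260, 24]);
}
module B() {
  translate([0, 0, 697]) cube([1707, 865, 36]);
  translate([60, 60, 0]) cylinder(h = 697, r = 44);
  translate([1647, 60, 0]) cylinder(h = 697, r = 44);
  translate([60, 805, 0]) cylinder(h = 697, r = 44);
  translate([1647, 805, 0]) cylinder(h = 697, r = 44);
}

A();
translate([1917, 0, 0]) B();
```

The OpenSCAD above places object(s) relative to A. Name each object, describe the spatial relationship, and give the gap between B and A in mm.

The table's nearest face is 250 mm from the I-beam's +x face.

A is an I-beam. B is a table. The table is on the floor beside the I-beam on its +x side. The gap between the table and the I-beam is 250 mm.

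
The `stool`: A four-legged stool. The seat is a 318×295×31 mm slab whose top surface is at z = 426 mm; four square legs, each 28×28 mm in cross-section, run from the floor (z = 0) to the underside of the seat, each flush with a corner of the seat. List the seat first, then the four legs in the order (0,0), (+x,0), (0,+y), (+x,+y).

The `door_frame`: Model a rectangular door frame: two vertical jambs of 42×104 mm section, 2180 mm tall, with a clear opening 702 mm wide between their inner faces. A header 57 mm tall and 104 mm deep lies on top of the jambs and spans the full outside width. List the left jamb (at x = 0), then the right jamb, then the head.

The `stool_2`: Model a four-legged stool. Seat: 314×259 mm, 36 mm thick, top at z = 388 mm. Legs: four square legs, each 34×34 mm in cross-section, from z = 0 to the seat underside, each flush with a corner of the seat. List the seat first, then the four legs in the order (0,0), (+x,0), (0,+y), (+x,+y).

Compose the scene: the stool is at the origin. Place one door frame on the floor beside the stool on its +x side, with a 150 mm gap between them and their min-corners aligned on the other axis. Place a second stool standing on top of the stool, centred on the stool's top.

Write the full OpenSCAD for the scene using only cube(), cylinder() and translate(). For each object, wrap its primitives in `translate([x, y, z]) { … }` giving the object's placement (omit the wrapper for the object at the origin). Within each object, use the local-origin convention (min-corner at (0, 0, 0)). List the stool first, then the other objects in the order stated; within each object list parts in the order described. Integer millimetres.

translate([0, 0, 395]) cube([318, 295, 31]);
cube([28, 28, 395]);
translate([290, 0, 0]) cube([28, 28, 395]);
translate([0, 267, 0]) cube([28, 28, 395]);
translate([290, 267, 0]) cube([28, 28, 395]);
translate([468, 0, 0]) {
  cube([42, 104, 2180]);
  translate([744, 0, 0]) cube([42, 104, 2180]);
  translate([0, 0, 2180]) cube([786, 104, 57]);
}
translate([2, 18, 426]) {
  translate([0, 0, 352]) cube([314, 259, 36]);
  cube([34, 34, 352]);
  translate([280, 0, 0]) cube([34, 34, 352]);
  translate([0, 225, 0]) cube([34, 34, 352]);
  translate([280, 225, 0]) cube([34, 34, 352]);
}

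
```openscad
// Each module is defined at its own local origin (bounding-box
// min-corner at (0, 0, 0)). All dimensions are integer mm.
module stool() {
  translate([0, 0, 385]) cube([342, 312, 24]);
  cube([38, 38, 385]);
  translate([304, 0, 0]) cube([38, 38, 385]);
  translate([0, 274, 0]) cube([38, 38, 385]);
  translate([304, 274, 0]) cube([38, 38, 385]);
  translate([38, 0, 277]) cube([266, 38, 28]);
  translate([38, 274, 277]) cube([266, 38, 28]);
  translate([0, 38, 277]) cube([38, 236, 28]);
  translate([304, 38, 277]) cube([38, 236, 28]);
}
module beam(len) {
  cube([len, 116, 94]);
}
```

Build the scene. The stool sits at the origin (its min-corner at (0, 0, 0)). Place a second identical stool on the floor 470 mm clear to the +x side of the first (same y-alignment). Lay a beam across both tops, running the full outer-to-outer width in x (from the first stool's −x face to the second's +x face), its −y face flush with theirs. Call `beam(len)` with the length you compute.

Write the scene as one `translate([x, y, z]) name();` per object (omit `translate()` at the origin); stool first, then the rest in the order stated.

stool();
translate([812, 0, 0]) stool();
translate([0, 0, 409]) beam(1154);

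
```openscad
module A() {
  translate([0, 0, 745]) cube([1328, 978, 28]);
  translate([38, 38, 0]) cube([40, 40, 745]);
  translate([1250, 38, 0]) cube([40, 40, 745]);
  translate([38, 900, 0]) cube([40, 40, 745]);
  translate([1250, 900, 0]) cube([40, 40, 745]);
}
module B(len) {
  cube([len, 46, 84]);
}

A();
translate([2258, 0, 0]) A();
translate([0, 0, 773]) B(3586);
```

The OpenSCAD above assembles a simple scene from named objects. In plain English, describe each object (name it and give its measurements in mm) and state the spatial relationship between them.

A is a rectangular dining table. The top is 1328×978×28 mm with its upper surface at z = 773 mm. It stands on four 40×40 mm square legs, each inset 38 mm from the nearest pair of top edges, running from the floor to the underside of the top.

B is a rectangular beam 3586 mm long (x), 46 mm deep (y), 84 mm thick (z).

The beam spans the tops of two tables placed 930 mm apart, resting at z = 773 mm.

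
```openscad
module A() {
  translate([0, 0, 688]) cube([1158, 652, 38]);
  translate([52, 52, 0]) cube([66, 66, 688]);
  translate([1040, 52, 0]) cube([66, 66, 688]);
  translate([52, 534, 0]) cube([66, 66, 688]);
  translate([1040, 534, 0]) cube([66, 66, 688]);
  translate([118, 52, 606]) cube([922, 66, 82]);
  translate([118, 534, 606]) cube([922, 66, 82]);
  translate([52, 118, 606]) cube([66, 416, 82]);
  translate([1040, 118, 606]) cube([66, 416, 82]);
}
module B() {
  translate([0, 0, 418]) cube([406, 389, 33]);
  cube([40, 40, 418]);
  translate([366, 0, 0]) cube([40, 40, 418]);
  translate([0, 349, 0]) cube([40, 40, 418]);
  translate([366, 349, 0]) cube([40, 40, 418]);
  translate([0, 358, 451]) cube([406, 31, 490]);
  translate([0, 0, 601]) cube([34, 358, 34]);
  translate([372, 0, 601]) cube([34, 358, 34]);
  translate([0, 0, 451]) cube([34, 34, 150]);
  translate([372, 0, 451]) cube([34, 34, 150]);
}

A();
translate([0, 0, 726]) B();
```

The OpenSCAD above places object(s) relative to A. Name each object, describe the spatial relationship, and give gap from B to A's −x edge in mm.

A is a table. B is a chair. The chair is on top of the table. The gap from the chair to the table's −x edge is 0 mm.

The chair's min-x is at 0; the table's min-x is 0; gap = 0 mm.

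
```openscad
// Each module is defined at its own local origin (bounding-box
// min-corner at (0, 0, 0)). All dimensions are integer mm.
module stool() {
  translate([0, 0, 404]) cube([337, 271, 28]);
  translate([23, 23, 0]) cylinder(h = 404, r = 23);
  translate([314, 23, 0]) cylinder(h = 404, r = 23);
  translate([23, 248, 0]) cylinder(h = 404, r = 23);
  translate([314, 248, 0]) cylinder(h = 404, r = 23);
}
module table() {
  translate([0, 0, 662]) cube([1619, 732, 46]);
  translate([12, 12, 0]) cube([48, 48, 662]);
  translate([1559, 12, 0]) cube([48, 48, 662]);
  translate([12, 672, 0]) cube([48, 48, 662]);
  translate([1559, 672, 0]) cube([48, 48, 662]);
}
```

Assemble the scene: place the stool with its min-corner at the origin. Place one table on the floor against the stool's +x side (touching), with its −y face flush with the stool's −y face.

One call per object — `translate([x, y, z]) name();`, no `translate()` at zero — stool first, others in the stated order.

stool();
translate([337, 0, 0]) table();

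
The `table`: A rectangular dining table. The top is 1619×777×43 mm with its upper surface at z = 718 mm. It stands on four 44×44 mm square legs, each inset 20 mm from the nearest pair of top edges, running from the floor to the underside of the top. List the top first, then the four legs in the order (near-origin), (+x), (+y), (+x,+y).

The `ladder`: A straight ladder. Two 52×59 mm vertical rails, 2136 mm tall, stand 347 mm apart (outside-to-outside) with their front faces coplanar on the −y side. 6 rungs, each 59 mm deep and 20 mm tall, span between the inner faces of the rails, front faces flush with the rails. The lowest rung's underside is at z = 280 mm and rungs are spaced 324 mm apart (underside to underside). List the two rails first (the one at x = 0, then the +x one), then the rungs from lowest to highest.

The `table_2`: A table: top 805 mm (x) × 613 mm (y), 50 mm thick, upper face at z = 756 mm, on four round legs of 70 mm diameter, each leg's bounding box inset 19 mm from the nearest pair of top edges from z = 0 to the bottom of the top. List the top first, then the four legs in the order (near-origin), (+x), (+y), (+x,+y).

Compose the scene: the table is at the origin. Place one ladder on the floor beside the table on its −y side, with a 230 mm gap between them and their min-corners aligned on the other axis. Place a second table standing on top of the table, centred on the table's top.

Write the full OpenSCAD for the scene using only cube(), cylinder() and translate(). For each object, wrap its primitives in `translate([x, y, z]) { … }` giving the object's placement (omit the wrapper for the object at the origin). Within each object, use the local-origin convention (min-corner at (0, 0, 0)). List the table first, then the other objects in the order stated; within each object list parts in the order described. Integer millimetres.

translate([0, 0, 675]) cube([1619, 777, 43]);
translate([20, 20, 0]) cube([44, 44, 675]);
translate([1555, 20, 0]) cube([44, 44, 675]);
translate([20, 713, 0]) cube([44, 44, 675]);
translate([1555, 713, 0]) cube([44, 44, 675]);
translate([0, -289, 0]) {
  cube([52, 59, 2136]);
  translate([295, 0, 0]) cube([52, 59, 2136]);
  translate([52, 0, 280]) cube([243, 59, 20]);
  translate([52, 0, 604]) cube([243, 59, 20]);
  translate([52, 0, 928]) cube([243, 59, 20]);
  translate([52, 0, 1252]) cube([243, 59, 20]);
  translate([52, 0, 1576]) cube([243, 59, 20]);
  translate([52, 0, 1900]) cube([243, 59, 20]);
}
translate([407, 82, 718]) {
  translate([0, 0, 706]) cube([805, 613, 50]);
  translate([54, 54, 0]) cylinder(h = 706, r = 35);
  translate([751, 54, 0]) cylinder(h = 706, r = 35);
  translate([54, 559, 0]) cylinder(h = 706, r = 35);
  translate([751, 559, 0]) cylinder(h = 706, r = 35);
}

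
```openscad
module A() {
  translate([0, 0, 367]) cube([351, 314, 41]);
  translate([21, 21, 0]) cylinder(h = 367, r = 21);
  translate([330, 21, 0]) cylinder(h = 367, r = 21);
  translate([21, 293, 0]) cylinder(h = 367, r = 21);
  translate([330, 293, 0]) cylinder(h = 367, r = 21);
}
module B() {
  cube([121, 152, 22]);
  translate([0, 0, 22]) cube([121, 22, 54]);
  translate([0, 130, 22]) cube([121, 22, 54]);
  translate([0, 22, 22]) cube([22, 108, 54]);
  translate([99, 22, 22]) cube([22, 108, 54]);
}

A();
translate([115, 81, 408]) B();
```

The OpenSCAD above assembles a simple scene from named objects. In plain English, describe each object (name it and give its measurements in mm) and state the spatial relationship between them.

A is a four-legged stool. The seat is a 351×314×41 mm slab whose top surface is at z = 408 mm; four round legs, each 42 mm in diameter, run from the floor (z = 0) to the underside of the seat, each leg's axis is inset half a diameter from the nearest pair of seat edges (so the leg's bounding box is flush with the corner).

B is an open storage box with external size 121×152×76 mm and wall thickness 22 mm (the base is also 22 mm thick). The base covers the whole footprint; the four walls stand on the base, with the y-facing walls full-width and the x-facing walls fitting between their inner faces.

The open box is on top of the stool, centred.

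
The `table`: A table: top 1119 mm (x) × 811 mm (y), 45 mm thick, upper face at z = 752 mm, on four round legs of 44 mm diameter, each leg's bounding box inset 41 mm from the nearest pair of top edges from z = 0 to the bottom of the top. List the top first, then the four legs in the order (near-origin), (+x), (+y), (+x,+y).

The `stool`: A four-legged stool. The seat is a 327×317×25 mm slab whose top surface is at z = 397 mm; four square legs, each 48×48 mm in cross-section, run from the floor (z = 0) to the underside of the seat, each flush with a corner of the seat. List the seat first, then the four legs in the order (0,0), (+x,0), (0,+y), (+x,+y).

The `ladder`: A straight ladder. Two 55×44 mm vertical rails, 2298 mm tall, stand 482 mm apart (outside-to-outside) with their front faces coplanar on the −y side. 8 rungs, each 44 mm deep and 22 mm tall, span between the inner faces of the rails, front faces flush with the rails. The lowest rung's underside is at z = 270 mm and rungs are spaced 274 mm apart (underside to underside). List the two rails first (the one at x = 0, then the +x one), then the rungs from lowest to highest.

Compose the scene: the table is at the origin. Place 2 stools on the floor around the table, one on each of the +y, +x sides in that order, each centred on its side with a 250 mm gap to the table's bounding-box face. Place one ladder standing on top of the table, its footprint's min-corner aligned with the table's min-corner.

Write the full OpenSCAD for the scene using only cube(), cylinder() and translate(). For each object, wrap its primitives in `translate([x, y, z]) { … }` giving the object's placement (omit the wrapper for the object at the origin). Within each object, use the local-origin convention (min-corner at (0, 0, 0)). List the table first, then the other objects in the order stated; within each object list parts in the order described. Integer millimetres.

translate([0, 0, 707]) cube([1119, 811, 45]);
translate([63, 63, 0]) cylinder(h = 707, r = 22);
translate([1056, 63, 0]) cylinder(h = 707, r = 22);
translate([63, 748, 0]) cylinder(h = 707, r = 22);
translate([1056, 748, 0]) cylinder(h = 707, r = 22);
translate([396, 1061, 0]) {
  translate([0, 0, 372]) cube([327, 317, 25]);
  cube([48, 48, 372]);
  translate([279, 0, 0]) cube([48, 48, 372]);
  translate([0, 269, 0]) cube([48, 48, 372]);
  translate([279, 269, 0]) cube([48, 48, 372]);
}
translate([1369, 247, 0]) {
  translate([0, 0, 372]) cube([327, 317, 25]);
  cube([48, 48, 372]);
  translate([279, 0, 0]) cube([48, 48, 372]);
  translate([0, 269, 0]) cube([48, 48, 372]);
  translate([279, 269, 0]) cube([48, 48, 372]);
}
translate([0, 0, 752]) {
  cube([55, 44, 2298]);
  translate([427, 0, 0]) cube([55, 44, 2298]);
  translate([55, 0, 270]) cube([372, 44, 22]);
  translate([55, 0, 544]) cube([372, 44, 22]);
  translate([55, 0, 818]) cube([372, 44, 22]);
  translate([55, 0, 1092]) cube([372, 44, 22]);
  translate([55, 0, 1366]) cube([372, 44, 22]);
  translate([55, 0, 1640]) cube([372, 44, 22]);
  translate([55, 0, 1914]) cube([372, 44, 22]);
  translate([55, 0, 2188]) cube([372, 44, 22]);
}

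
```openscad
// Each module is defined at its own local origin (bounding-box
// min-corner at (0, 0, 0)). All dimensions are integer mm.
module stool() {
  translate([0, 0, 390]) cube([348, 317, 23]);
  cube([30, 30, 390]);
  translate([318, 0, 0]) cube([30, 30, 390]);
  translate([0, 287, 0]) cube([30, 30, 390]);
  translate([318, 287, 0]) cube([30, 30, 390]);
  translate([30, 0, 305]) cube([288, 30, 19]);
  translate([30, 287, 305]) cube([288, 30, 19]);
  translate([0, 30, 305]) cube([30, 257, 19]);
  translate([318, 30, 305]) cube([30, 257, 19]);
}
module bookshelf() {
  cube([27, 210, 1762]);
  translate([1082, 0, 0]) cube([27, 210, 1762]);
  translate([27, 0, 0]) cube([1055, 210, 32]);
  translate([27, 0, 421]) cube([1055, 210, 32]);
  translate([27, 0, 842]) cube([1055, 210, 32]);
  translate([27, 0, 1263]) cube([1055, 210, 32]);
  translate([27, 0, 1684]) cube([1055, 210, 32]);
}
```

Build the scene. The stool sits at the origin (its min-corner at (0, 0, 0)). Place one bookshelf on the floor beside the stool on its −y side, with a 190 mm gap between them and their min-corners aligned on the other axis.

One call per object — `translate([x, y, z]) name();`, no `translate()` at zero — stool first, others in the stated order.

stool();
translate([0, -400, 0]) bookshelf();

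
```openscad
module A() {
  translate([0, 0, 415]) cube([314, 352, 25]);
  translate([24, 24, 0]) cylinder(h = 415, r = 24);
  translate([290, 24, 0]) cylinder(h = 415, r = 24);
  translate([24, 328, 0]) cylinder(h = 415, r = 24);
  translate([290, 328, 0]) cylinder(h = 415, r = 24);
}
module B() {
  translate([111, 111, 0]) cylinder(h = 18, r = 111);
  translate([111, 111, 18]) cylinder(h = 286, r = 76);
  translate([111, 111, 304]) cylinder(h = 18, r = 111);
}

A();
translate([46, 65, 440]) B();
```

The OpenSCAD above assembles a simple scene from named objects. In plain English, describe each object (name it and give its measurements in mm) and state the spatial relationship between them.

A is a four-legged stool. The seat is 314×352 mm, 25 mm thick, top at z = 440 mm. It stands on four round legs, each 48 mm in diameter, from z = 0 to the seat underside, each leg's axis is inset half a diameter from the nearest pair of seat edges (so the leg's bounding box is flush with the corner).

B is a spool: two coaxial disc flanges of radius 111 mm and thickness 18 mm, joined by a core cylinder of radius 76 mm and height 286 mm. The lower flange rests on z = 0 and the three cylinders share a vertical axis.

The spool is on top of the stool, centred.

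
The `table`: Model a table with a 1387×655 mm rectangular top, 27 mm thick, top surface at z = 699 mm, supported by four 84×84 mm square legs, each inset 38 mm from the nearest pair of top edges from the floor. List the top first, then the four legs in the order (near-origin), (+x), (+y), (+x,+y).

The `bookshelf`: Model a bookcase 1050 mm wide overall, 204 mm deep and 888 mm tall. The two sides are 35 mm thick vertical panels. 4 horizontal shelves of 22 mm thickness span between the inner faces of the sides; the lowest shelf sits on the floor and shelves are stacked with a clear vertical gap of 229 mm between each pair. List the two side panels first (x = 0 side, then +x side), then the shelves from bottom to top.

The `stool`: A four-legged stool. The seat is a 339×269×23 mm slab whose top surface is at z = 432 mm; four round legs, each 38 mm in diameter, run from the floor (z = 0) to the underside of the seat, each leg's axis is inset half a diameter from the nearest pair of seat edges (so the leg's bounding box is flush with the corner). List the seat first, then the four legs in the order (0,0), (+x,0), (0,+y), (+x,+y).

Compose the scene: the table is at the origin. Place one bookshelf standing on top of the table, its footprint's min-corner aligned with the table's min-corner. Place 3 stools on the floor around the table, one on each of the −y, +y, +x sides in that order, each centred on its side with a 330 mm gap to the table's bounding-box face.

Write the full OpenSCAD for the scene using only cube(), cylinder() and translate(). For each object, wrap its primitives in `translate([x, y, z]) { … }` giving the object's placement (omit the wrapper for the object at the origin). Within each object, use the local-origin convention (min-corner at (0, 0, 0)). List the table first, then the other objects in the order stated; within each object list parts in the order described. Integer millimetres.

translate([0, 0, 672]) cube([1387, 655, 27]);
translate([38, 38, 0]) cube([84, 84, 672]);
translate([1265, 38, 0]) cube([84, 84, 672]);
translate([38, 533, 0]) cube([84, 84, 672]);
translate([1265, 533, 0]) cube([84, 84, 672]);
translate([0, 0, 699]) {
  cube([35, 204, 888]);
  translate([1015, 0, 0]) cube([35, 204, 888]);
  translate([35, 0, 0]) cube([980, 204, 22]);
  translate([35, 0, 251]) cube([980, 204, 22]);
  translate([35, 0, 502]) cube([980, 204, 22]);
  translate([35, 0, 753]) cube([980, 204, 22]);
}
translate([524, -599, 0]) {
  translate([0, 0, 409]) cube([339, 269, 23]);
  translate([19, 19, 0]) cylinder(h = 409, r = 19);
  translate([320, 19, 0]) cylinder(h = 409, r = 19);
  translate([19, 250, 0]) cylinder(h = 409, r = 19);
  translate([320, 250, 0]) cylinder(h = 409, r = 19);
}
translate([524, 985, 0]) {
  translate([0, 0, 409]) cube([339, 269, 23]);
  translate([19, 19, 0]) cylinder(h = 409, r = 19);
  translate([320, 19, 0]) cylinder(h = 409, r = 19);
  translate([19, 250, 0]) cylinder(h = 409, r = 19);
  translate([320, 250, 0]) cylinder(h = 409, r = 19);
}
translate([1717, 193, 0]) {
  translate([0, 0, 409]) cube([339, 269, 23]);
  translate([19, 19, 0]) cylinder(h = 409, r = 19);
  translate([320, 19, 0]) cylinder(h = 409, r = 19);
  translate([19, 250, 0]) cylinder(h = 409, r = 19);
  translate([320, 250, 0]) cylinder(h = 409, r = 19);
}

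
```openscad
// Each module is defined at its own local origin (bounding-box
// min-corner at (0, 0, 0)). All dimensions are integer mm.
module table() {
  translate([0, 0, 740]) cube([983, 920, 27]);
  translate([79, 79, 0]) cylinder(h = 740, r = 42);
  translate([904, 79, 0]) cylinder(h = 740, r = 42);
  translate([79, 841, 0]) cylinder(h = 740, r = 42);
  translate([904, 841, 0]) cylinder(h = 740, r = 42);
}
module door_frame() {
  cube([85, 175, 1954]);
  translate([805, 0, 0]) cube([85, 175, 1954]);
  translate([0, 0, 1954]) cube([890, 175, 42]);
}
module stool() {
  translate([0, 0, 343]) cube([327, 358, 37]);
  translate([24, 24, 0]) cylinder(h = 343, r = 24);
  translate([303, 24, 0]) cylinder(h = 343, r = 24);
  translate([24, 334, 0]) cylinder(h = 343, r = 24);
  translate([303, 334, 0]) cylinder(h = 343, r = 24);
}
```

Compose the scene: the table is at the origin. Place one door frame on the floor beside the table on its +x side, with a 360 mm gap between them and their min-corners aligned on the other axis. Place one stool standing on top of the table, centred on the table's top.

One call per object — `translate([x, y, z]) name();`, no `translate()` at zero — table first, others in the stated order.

table();
translate([1343, 0, 0]) door_frame();
translate([328, 281, 767]) stool();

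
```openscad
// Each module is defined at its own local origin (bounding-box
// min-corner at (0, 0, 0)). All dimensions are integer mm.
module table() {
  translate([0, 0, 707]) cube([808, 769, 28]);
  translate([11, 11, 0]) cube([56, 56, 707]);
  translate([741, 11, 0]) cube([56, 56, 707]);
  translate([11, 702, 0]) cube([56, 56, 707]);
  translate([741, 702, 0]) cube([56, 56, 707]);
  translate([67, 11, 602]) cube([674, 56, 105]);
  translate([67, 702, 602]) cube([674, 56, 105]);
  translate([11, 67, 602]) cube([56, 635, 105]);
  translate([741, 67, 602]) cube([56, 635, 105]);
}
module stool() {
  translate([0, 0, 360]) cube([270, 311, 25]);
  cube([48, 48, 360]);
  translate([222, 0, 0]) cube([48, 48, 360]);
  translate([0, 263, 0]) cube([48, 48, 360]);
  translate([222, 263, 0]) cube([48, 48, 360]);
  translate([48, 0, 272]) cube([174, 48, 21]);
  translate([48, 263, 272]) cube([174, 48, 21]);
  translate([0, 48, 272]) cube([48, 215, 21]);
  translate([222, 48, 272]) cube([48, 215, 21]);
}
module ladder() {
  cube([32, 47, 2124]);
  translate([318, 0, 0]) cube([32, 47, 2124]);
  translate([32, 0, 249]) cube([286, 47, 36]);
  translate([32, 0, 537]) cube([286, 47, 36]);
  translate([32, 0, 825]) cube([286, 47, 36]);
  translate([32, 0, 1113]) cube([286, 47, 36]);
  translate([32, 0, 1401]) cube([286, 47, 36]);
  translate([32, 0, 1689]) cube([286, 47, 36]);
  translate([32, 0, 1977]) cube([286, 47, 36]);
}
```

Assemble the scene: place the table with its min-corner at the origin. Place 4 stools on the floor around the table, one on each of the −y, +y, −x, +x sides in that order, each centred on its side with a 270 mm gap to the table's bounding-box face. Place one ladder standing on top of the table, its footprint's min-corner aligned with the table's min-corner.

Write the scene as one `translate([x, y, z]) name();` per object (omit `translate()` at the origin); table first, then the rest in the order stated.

table();
translate([269, -581, 0]) stool();
translate([269, 1039, 0]) stool();
translate([-540, 229, 0]) stool();
translate([1078, 229, 0]) stool();
translate([0, 0, 735]) ladder();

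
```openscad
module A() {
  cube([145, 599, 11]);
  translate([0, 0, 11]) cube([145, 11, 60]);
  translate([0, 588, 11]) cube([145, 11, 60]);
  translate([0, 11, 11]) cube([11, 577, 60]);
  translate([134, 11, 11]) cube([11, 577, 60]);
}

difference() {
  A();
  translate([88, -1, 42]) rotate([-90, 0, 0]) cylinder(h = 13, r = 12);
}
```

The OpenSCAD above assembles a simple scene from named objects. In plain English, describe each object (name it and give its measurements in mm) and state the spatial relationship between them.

A is an open-topped rectangular box: outside dimensions 145×599×71 mm, with a uniform wall and base thickness of 11 mm. The base is a full 145×599 slab on the floor; four walls sit on top of the base. The front and back walls (the −y and +y sides) span the full width; the two side walls fit between them.

The open box has a circular hole of radius 12 mm through its front wall, centred at (x = 88, z = 42).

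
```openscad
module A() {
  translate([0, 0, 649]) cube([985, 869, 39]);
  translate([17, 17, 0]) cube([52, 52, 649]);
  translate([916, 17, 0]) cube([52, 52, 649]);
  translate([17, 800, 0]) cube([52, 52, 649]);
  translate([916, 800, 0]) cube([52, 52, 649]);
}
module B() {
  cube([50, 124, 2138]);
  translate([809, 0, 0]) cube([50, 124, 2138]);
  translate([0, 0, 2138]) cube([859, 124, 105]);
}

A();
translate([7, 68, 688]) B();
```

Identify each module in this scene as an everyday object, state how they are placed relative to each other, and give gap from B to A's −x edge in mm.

A is a table. B is a door frame. The door frame is on top of the table. The gap from the door frame to the table's −x edge is 7 mm.

The door frame's min-x is at 7; the table's min-x is 0; gap = 7 mm.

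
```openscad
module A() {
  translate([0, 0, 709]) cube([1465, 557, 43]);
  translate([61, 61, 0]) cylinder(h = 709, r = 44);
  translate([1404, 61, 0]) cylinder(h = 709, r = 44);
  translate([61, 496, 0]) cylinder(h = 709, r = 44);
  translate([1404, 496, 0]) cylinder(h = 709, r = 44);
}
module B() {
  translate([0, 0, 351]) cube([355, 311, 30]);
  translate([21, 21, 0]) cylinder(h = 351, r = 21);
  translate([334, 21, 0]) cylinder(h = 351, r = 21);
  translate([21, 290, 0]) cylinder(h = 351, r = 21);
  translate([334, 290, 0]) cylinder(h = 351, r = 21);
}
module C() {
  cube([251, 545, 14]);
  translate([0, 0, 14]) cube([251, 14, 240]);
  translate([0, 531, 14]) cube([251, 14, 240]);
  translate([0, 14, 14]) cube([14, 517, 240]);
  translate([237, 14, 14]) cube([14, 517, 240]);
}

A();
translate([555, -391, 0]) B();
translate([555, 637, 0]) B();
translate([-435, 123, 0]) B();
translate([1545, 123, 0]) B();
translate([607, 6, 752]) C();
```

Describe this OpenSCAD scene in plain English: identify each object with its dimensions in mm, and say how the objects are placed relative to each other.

A is a table with a 1465×557 mm rectangular top, 43 mm thick, top surface at z = 752 mm, supported by four round legs of 88 mm diameter, each leg's bounding box inset 17 mm from the nearest pair of top edges, running from the floor.

B is a simple wooden stool: a rectangular seat 355 mm (x) by 311 mm (y), 30 mm thick, top face at z = 381 mm, on four round legs, each 42 mm in diameter. The legs rest on z = 0, each leg's axis is inset half a diameter from the nearest pair of seat edges (so the leg's bounding box is flush with the corner).

C is an open storage box with external size 251×545×254 mm and wall thickness 14 mm (the base is also 14 mm thick). The base covers the whole footprint; the four walls stand on the base, with the y-facing walls full-width and the x-facing walls fitting between their inner faces.

Four stools sit around the table at the −y, +y, −x, +x sides. The open box is on top of the table, centred.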